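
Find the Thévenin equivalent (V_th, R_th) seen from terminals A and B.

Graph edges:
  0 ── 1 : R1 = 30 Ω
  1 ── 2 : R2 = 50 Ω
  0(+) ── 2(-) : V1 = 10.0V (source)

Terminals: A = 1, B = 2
Step 1 — V_th is the open-circuit voltage V_A - V_B (nothing connected across the terminals).
Nodal analysis, taking node 2 as the 0 V reference.
Source V1 fixes V_0 = 10 V.
KCL at each unknown node (sum of currents leaving = 0; resistances in Ω):
  Node 1: (V_1 - 10)/30 + (V_1 - 0)/50 = 0
Collecting terms: 0.05333 × V_1 = 0.3333  =>  V_1 = 6.25 V
V_th = V_1 - V_2 = 6.25 - 0 = 6.25 V
Step 2 — R_th: zero the source — replace V1 by a short circuit (node 2 merges into node 0) — and find the resistance seen between A (node 1) and B (node 0).
Reduce the network between node 1 (A) and node 0 (B) by series/parallel combination:
  Rp1 = R1 ‖ R2 (parallel, both between nodes 0 and 1) = 1/(1/30 + 1/50) = 18.75 Ω
R_th = 18.75 Ω

Final answer: V_th = 6.25 V, R_th = 18.75 Ω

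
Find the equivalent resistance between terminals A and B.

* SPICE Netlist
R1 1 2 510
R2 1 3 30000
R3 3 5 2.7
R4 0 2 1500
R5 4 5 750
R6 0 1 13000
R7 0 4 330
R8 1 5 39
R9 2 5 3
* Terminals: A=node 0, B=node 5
The network is not a plain series/parallel combination. Inject a 1 A test current into terminal A (node 0) and return it from terminal B (node 5); then R_eq = V_A / (1 A).
Nodal analysis, taking node 5 as the 0 V reference.
Current source I_test pushes 1 A into node 0 and draws it out of node 5.
KCL at each unknown node (sum of currents leaving = 0; resistances in Ω):
  Node 0: (V_0 - V_2)/1500 + (V_0 - V_1)/13000 + (V_0 - V_4)/330 - 1 = 0
  Node 1: (V_1 - V_0)/13000 + (V_1 - V_2)/510 + (V_1 - V_3)/30000 + (V_1 - 0)/39 = 0
  Node 2: (V_2 - V_0)/1500 + (V_2 - V_1)/510 + (V_2 - 0)/3 = 0
  Node 3: (V_3 - V_1)/30000 + (V_3 - 0)/2.7 = 0
  Node 4: (V_4 - V_0)/330 + (V_4 - 0)/750 = 0
Collecting terms (coefficients in siemens):
  0.003774·V_0 - 0.00007692·V_1 - 0.0006667·V_2 - 0.00303·V_4 = 1
  0.02771·V_1 - 0.00007692·V_0 - 0.001961·V_2 - 0.00003333·V_3 = 0
  0.336·V_2 - 0.0006667·V_0 - 0.001961·V_1 = 0
  0.3704·V_3 - 0.00003333·V_1 = 0
  0.004364·V_4 - 0.00303·V_0 = 0
Solving these 5 simultaneous equations (Gaussian elimination) gives:
  V_0 = 599.5 V, V_1 = 1.749 V, V_2 = 1.2 V, V_3 = 0.0001574 V
  V_4 = 416.3 V
R_eq = V_0 / 1 A = 599.5 Ω

Final answer: 599.5 Ω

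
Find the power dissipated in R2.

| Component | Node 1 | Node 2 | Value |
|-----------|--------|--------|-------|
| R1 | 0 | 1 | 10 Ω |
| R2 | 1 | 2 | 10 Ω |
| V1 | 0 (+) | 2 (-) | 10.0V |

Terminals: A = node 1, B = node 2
Nodal analysis, taking node 2 as the 0 V reference.
Source V1 fixes V_0 = 10 V.
KCL at each unknown node (sum of currents leaving = 0; resistances in Ω):
  Node 1: (V_1 - 10)/10 + (V_1 - 0)/10 = 0
Collecting terms: 0.2 × V_1 = 1  =>  V_1 = 5 V
I_R2 = (V_1 - V_2)/R2 = (5 - 0)/10 = 0.5 A
P_R2 = I_R2² × R2 = (0.5)² × 10 = 2.5 W

Final answer: 2.5 W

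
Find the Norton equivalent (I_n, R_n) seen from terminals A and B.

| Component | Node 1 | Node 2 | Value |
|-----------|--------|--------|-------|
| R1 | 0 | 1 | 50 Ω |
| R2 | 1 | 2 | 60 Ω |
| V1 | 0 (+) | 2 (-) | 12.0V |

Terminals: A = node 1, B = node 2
Find the Thévenin equivalent first; then I_n = V_th/R_th and R_n = R_th.
Step 1 — V_th is the open-circuit voltage V_A - V_B (nothing connected across the terminals).
Nodal analysis, taking node 2 as the 0 V reference.
Source V1 fixes V_0 = 12 V.
KCL at each unknown node (sum of currents leaving = 0; resistances in Ω):
  Node 1: (V_1 - 12)/50 + (V_1 - 0)/60 = 0
Collecting terms: 0.03667 × V_1 = 0.24  =>  V_1 = 6.545 V
V_th = V_1 - V_2 = 6.545 - 0 = 6.545 V
Step 2 — R_th: zero the source — replace V1 by a short circuit (node 2 merges into node 0) — and find the resistance seen between A (node 1) and B (node 0).
Reduce the network between node 1 (A) and node 0 (B) by series/parallel combination:
  Rp1 = R1 ‖ R2 (parallel, both between nodes 0 and 1) = 1/(1/50 + 1/60) = 27.27 Ω
R_th = 27.27 Ω
I_n = V_th/R_th = 6.545/27.27 = 0.24 A, and R_n = R_th = 27.27 Ω

Final answer: I_n = 0.24 A, R_n = 27.27 Ω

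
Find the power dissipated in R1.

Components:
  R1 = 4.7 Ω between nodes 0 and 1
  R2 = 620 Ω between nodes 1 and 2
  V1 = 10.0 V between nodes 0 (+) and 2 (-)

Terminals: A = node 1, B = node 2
Nodal analysis, taking node 2 as the 0 V reference.
Source V1 fixes V_0 = 10 V.
KCL at each unknown node (sum of currents leaving = 0; resistances in Ω):
  Node 1: (V_1 - 10)/4.7 + (V_1 - 0)/620 = 0
Collecting terms: 0.2144 × V_1 = 2.128  =>  V_1 = 9.925 V
I_R1 = (V_0 - V_1)/R1 = (10 - 9.925)/4.7 = 0.01601 A
P_R1 = I_R1² × R1 = (0.01601)² × 4.7 = 0.001204 W

Final answer: 0.001204 W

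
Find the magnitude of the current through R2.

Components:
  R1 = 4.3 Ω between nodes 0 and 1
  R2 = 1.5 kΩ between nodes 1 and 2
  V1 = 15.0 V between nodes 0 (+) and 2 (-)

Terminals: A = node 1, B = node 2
Nodal analysis, taking node 2 as the 0 V reference.
Source V1 fixes V_0 = 15 V.
KCL at each unknown node (sum of currents leaving = 0; resistances in Ω):
  Node 1: (V_1 - 15)/4.3 + (V_1 - 0)/1500 = 0
Collecting terms: 0.2332 × V_1 = 3.488  =>  V_1 = 14.96 V
I_R2 = (V_1 - V_2)/R2 = (14.96 - 0)/1500 = 0.009971 A
|I_R2| = 0.009971 A

Final answer: |I_R2| = 0.009971 A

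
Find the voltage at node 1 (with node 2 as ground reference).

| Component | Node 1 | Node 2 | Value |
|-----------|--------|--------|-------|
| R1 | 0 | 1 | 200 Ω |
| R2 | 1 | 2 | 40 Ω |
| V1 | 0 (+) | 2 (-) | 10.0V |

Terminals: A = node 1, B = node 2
Nodal analysis, taking node 2 as the 0 V reference.
Source V1 fixes V_0 = 10 V.
KCL at each unknown node (sum of currents leaving = 0; resistances in Ω):
  Node 1: (V_1 - 10)/200 + (V_1 - 0)/40 = 0
Collecting terms: 0.03 × V_1 = 0.05  =>  V_1 = 1.667 V
The requested potential is V_1 = 1.667 V.

Final answer: V_1 = 1.667 V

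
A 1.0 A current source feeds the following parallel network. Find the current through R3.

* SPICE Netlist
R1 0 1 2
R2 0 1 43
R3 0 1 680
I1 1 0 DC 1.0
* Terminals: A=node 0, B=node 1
All resistors sit directly between nodes 0 and 1, so they are in parallel and share one voltage V; the full source current 1 A splits among them.
1/R_par = 1/2 + 1/43 + 1/680 = 0.5247 S  =>  R_par = 1.906 Ω
V = I × R_par = 1 × 1.906 = 1.906 V
I_R3 = V/R3 = 1.906/680 = 0.002803 A

Final answer: 0.002803 A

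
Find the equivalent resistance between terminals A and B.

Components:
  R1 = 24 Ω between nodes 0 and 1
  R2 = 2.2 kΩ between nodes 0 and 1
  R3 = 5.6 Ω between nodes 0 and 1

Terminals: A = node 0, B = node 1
Reduce the network between node 0 (A) and node 1 (B) by series/parallel combination:
  Rp1 = R1 ‖ R2 ‖ R3 (parallel, all between nodes 0 and 1) = 1/(1/24 + 1/2200 + 1/5.6) = 4.531 Ω
R_eq = 4.531 Ω

Final answer: 4.531 Ω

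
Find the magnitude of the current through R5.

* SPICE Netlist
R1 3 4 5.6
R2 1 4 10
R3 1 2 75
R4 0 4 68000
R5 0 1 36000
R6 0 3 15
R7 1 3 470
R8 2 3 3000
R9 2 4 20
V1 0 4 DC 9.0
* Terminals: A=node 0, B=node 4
Nodal analysis, taking node 4 as the 0 V reference.
Source V1 fixes V_0 = 9 V.
KCL at each unknown node (sum of currents leaving = 0; resistances in Ω):
  Node 1: (V_1 - 0)/10 + (V_1 - V_2)/75 + (V_1 - 9)/36000 + (V_1 - V_3)/470 = 0
  Node 2: (V_2 - V_1)/75 + (V_2 - V_3)/3000 + (V_2 - 0)/20 = 0
  Node 3: (V_3 - 0)/5.6 + (V_3 - 9)/15 + (V_3 - V_1)/470 + (V_3 - V_2)/3000 = 0
Collecting terms (coefficients in siemens):
  0.1155·V_1 - 0.01333·V_2 - 0.002128·V_3 = 0.00025
  0.06367·V_2 - 0.01333·V_1 - 0.0003333·V_3 = 0
  0.2477·V_3 - 0.002128·V_1 - 0.0003333·V_2 = 0.6
Solving these 3 simultaneous equations (Gaussian elimination) gives:
  V_1 = 0.04946 V, V_2 = 0.02304 V, V_3 = 2.423 V
I_R5 = (V_0 - V_1)/R5 = (9 - 0.04946)/36000 = 0.0002486 A
|I_R5| = 0.0002486 A

Final answer: |I_R5| = 0.0002486 A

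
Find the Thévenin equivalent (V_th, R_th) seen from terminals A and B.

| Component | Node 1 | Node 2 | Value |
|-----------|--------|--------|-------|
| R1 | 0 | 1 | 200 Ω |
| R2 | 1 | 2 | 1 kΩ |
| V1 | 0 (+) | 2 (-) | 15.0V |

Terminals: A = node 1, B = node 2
Step 1 — V_th is the open-circuit voltage V_A - V_B (nothing connected across the terminals).
Nodal analysis, taking node 2 as the 0 V reference.
Source V1 fixes V_0 = 15 V.
KCL at each unknown node (sum of currents leaving = 0; resistances in Ω):
  Node 1: (V_1 - 15)/200 + (V_1 - 0)/1000 = 0
Collecting terms: 0.006 × V_1 = 0.075  =>  V_1 = 12.5 V
V_th = V_1 - V_2 = 12.5 - 0 = 12.5 V
Step 2 — R_th: zero the source — replace V1 by a short circuit (node 2 merges into node 0) — and find the resistance seen between A (node 1) and B (node 0).
Reduce the network between node 1 (A) and node 0 (B) by series/parallel combination:
  Rp1 = R1 ‖ R2 (parallel, both between nodes 0 and 1) = 1/(1/200 + 1/1000) = 166.7 Ω
R_th = 166.7 Ω

Final answer: V_th = 12.5 V, R_th = 166.7 Ω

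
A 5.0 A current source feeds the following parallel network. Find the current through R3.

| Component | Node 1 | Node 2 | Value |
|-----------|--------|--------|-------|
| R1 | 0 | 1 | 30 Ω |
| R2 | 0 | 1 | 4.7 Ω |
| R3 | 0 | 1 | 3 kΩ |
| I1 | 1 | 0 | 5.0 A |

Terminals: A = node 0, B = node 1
All resistors sit directly between nodes 0 and 1, so they are in parallel and share one voltage V; the full source current 5 A splits among them.
1/R_par = 1/30 + 1/4.7 + 1/3000 = 0.2464 S  =>  R_par = 4.058 Ω
V = I × R_par = 5 × 4.058 = 20.29 V
I_R3 = V/R3 = 20.29/3000 = 0.006763 A

Final answer: 0.006763 A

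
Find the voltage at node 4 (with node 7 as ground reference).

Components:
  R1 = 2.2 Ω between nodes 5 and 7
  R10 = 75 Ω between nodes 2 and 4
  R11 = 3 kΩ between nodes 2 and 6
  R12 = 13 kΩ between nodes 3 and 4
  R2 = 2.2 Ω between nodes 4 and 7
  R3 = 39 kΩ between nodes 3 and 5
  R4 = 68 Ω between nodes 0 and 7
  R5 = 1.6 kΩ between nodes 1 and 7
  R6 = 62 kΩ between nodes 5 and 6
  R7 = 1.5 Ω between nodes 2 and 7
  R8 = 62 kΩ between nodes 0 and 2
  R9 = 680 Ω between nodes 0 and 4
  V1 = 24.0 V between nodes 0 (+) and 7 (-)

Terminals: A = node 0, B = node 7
Nodal analysis, taking node 7 as the 0 V reference.
Source V1 fixes V_0 = 24 V.
KCL at each unknown node (sum of currents leaving = 0; resistances in Ω):
  Node 1: (V_1 - 0)/1600 = 0
  Node 2: (V_2 - 0)/1.5 + (V_2 - 24)/62000 + (V_2 - V_4)/75 + (V_2 - V_6)/3000 = 0
  Node 3: (V_3 - V_5)/39000 + (V_3 - V_4)/13000 = 0
  Node 4: (V_4 - 0)/2.2 + (V_4 - 24)/680 + (V_4 - V_2)/75 + (V_4 - V_3)/13000 = 0
  Node 5: (V_5 - 0)/2.2 + (V_5 - V_3)/39000 + (V_5 - V_6)/62000 = 0
  Node 6: (V_6 - V_5)/62000 + (V_6 - V_2)/3000 = 0
Collecting terms (coefficients in siemens):
  0.000625·V_1 = 0
  0.6803·V_2 - 0.01333·V_4 - 0.0003333·V_6 = 0.0003871
  0.0001026·V_3 - 0.00007692·V_4 - 0.00002564·V_5 = 0
  0.4694·V_4 - 0.01333·V_2 - 0.00007692·V_3 = 0.03529
  0.4546·V_5 - 0.00002564·V_3 - 0.00001613·V_6 = 0
  0.0003495·V_6 - 0.0003333·V_2 - 0.00001613·V_5 = 0
Solving these 6 simultaneous equations (Gaussian elimination) gives:
  V_1 = 0 V, V_2 = 0.002045 V, V_3 = 0.05644 V, V_4 = 0.07525 V
  V_5 = 0.000003253 V, V_6 = 0.00195 V
The requested potential is V_4 = 0.07525 V.

Final answer: V_4 = 0.07525 V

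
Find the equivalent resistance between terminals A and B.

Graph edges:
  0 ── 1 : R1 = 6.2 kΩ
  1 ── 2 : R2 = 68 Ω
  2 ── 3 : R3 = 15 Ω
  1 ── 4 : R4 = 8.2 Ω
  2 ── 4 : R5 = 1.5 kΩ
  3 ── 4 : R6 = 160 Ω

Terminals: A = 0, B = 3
The network is not a plain series/parallel combination. Inject a 1 A test current into terminal A (node 0) and return it from terminal B (node 3); then R_eq = V_A / (1 A).
Nodal analysis, taking node 3 as the 0 V reference.
Current source I_test pushes 1 A into node 0 and draws it out of node 3.
KCL at each unknown node (sum of currents leaving = 0; resistances in Ω):
  Node 0: (V_0 - V_1)/6200 - 1 = 0
  Node 1: (V_1 - V_0)/6200 + (V_1 - V_2)/68 + (V_1 - V_4)/8.2 = 0
  Node 2: (V_2 - V_1)/68 + (V_2 - 0)/15 + (V_2 - V_4)/1500 = 0
  Node 4: (V_4 - V_1)/8.2 + (V_4 - V_2)/1500 + (V_4 - 0)/160 = 0
Collecting terms (coefficients in siemens):
  0.0001613·V_0 - 0.0001613·V_1 = 1
  0.1368·V_1 - 0.0001613·V_0 - 0.01471·V_2 - 0.122·V_4 = 0
  0.08204·V_2 - 0.01471·V_1 - 0.0006667·V_4 = 0
  0.1289·V_4 - 0.122·V_1 - 0.0006667·V_2 = 0
Solving these 4 simultaneous equations (Gaussian elimination) gives:
  V_0 = 6254 V, V_1 = 54.39 V, V_2 = 10.17 V, V_4 = 51.53 V
R_eq = V_0 / 1 A = 6254 Ω = 6.254 kΩ

Final answer: 6.254 kΩ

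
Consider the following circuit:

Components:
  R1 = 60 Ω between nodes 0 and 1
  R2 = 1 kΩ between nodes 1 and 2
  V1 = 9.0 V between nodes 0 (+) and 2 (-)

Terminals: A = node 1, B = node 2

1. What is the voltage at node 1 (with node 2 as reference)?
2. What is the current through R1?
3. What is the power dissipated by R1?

Nodal analysis, taking node 2 as the 0 V reference.
Source V1 fixes V_0 = 9 V.
KCL at each unknown node (sum of currents leaving = 0; resistances in Ω):
  Node 1: (V_1 - 9)/60 + (V_1 - 0)/1000 = 0
Collecting terms: 0.01767 × V_1 = 0.15  =>  V_1 = 8.491 V
Part 1:
  Read off the nodal solution: V_1 = 8.491 V
Part 2:
  I_R1 = (V_0 - V_1)/R1 = (9 - 8.491)/60 = 0.008491 A
  Magnitude: I_R1 = 0.008491 A
Part 3:
  I_R1 = (V_0 - V_1)/R1 = (9 - 8.491)/60 = 0.008491 A
  P_R1 = I_R1² × R1 = (0.008491)² × 60 = 0.004325 W

Final answers:
1. V_1 = 8.491 V
2. I_R1 = 0.008491 A
3. P_R1 = 0.004325 W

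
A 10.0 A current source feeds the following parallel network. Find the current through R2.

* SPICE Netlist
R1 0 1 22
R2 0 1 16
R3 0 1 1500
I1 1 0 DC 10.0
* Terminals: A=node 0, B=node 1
All resistors sit directly between nodes 0 and 1, so they are in parallel and share one voltage V; the full source current 10 A splits among them.
1/R_par = 1/22 + 1/16 + 1/1500 = 0.1086 S  =>  R_par = 9.206 Ω
V = I × R_par = 10 × 9.206 = 92.06 V
I_R2 = V/R2 = 92.06/16 = 5.754 A

Final answer: 5.754 A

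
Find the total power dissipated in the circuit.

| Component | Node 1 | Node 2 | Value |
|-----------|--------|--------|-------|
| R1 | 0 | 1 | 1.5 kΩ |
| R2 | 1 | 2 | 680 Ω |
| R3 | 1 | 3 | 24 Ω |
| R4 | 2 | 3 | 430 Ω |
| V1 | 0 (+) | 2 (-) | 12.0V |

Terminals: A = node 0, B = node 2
Nodal analysis, taking node 2 as the 0 V reference.
Source V1 fixes V_0 = 12 V.
KCL at each unknown node (sum of currents leaving = 0; resistances in Ω):
  Node 1: (V_1 - 12)/1500 + (V_1 - 0)/680 + (V_1 - V_3)/24 = 0
  Node 3: (V_3 - V_1)/24 + (V_3 - 0)/430 = 0
Collecting terms (coefficients in siemens):
  0.0438·V_1 - 0.04167·V_3 = 0.008
  0.04399·V_3 - 0.04167·V_1 = 0
Determinant D = (0.0438)(0.04399) - (-0.04167)(-0.04167) = 0.0001909
V_1 = [(0.008)(0.04399) - (-0.04167)(0)]/D = 1.843 V
V_3 = [(0.0438)(0) - (0.008)(-0.04167)]/D = 1.746 V
Power in each resistor, P = (ΔV)²/R:
  P_R1 = (12 - 1.843)²/1500 = 0.06877 W
  P_R2 = (1.843 - 0)²/680 = 0.004997 W
  P_R3 = (1.843 - 1.746)²/24 = 0.0003957 W
  P_R4 = (0 - 1.746)²/430 = 0.007089 W
P_total = P_R1 + P_R2 + P_R3 + P_R4 = 0.08125 W

Final answer: 0.08125 W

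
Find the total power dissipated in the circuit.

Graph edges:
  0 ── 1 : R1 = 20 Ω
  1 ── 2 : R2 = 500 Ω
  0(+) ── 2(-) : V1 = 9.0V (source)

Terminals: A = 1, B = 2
Nodal analysis, taking node 2 as the 0 V reference.
Source V1 fixes V_0 = 9 V.
KCL at each unknown node (sum of currents leaving = 0; resistances in Ω):
  Node 1: (V_1 - 9)/20 + (V_1 - 0)/500 = 0
Collecting terms: 0.052 × V_1 = 0.45  =>  V_1 = 8.654 V
Power in each resistor, P = (ΔV)²/R:
  P_R1 = (9 - 8.654)²/20 = 0.005991 W
  P_R2 = (8.654 - 0)²/500 = 0.1498 W
P_total = P_R1 + P_R2 = 0.1558 W

Final answer: 0.1558 W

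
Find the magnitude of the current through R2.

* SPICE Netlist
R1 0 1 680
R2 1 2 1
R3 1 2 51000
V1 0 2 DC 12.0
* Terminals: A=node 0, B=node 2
Nodal analysis, taking node 2 as the 0 V reference.
Source V1 fixes V_0 = 12 V.
KCL at each unknown node (sum of currents leaving = 0; resistances in Ω):
  Node 1: (V_1 - 12)/680 + (V_1 - 0)/1 + (V_1 - 0)/51000 = 0
Collecting terms: 1.001 × V_1 = 0.01765  =>  V_1 = 0.01762 V
I_R2 = (V_1 - V_2)/R2 = (0.01762 - 0)/1 = 0.01762 A
|I_R2| = 0.01762 A

Final answer: |I_R2| = 0.01762 A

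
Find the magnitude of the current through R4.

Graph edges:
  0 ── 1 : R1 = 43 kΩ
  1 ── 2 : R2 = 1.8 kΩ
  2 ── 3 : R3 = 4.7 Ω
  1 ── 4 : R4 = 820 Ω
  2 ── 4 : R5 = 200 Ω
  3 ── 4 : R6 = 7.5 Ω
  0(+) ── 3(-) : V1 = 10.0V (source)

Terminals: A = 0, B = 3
Nodal analysis, taking node 3 as the 0 V reference.
Source V1 fixes V_0 = 10 V.
KCL at each unknown node (sum of currents leaving = 0; resistances in Ω):
  Node 1: (V_1 - 10)/43000 + (V_1 - V_2)/1800 + (V_1 - V_4)/820 = 0
  Node 2: (V_2 - V_1)/1800 + (V_2 - 0)/4.7 + (V_2 - V_4)/200 = 0
  Node 4: (V_4 - V_1)/820 + (V_4 - V_2)/200 + (V_4 - 0)/7.5 = 0
Collecting terms (coefficients in siemens):
  0.001798·V_1 - 0.0005556·V_2 - 0.00122·V_4 = 0.0002326
  0.2183·V_2 - 0.0005556·V_1 - 0.005·V_4 = 0
  0.1396·V_4 - 0.00122·V_1 - 0.005·V_2 = 0
Solving these 3 simultaneous equations (Gaussian elimination) gives:
  V_1 = 0.1302 V, V_2 = 0.0003577 V, V_4 = 0.001151 V
I_R4 = (V_1 - V_4)/R4 = (0.1302 - 0.001151)/820 = 0.0001574 A
|I_R4| = 0.0001574 A

Final answer: |I_R4| = 0.0001574 A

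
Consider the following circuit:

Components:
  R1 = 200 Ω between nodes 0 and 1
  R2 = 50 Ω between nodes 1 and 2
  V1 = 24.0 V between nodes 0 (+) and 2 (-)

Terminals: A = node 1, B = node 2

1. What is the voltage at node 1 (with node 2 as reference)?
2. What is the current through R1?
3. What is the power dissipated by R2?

Nodal analysis, taking node 2 as the 0 V reference.
Source V1 fixes V_0 = 24 V.
KCL at each unknown node (sum of currents leaving = 0; resistances in Ω):
  Node 1: (V_1 - 24)/200 + (V_1 - 0)/50 = 0
Collecting terms: 0.025 × V_1 = 0.12  =>  V_1 = 4.8 V
Part 1:
  Read off the nodal solution: V_1 = 4.8 V
Part 2:
  I_R1 = (V_0 - V_1)/R1 = (24 - 4.8)/200 = 0.096 A
  Magnitude: I_R1 = 0.096 A
Part 3:
  I_R2 = (V_1 - V_2)/R2 = (4.8 - 0)/50 = 0.096 A
  P_R2 = I_R2² × R2 = (0.096)² × 50 = 0.4608 W

Final answers:
1. V_1 = 4.8 V
2. I_R1 = 0.096 A
3. P_R2 = 0.4608 W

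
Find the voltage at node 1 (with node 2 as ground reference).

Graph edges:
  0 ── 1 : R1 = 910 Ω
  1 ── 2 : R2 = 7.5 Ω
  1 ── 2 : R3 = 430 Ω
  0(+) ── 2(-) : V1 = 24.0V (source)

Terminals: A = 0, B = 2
Nodal analysis, taking node 2 as the 0 V reference.
Source V1 fixes V_0 = 24 V.
KCL at each unknown node (sum of currents leaving = 0; resistances in Ω):
  Node 1: (V_1 - 24)/910 + (V_1 - 0)/7.5 + (V_1 - 0)/430 = 0
Collecting terms: 0.1368 × V_1 = 0.02637  =>  V_1 = 0.1928 V
The requested potential is V_1 = 0.1928 V.

Final answer: V_1 = 0.1928 V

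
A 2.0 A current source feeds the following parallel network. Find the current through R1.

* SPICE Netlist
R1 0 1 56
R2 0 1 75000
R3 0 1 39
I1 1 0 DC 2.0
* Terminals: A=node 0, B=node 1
All resistors sit directly between nodes 0 and 1, so they are in parallel and share one voltage V; the full source current 2 A splits among them.
1/R_par = 1/56 + 1/75000 + 1/39 = 0.04351 S  =>  R_par = 22.98 Ω
V = I × R_par = 2 × 22.98 = 45.96 V
I_R1 = V/R1 = 45.96/56 = 0.8208 A

Final answer: 0.8208 A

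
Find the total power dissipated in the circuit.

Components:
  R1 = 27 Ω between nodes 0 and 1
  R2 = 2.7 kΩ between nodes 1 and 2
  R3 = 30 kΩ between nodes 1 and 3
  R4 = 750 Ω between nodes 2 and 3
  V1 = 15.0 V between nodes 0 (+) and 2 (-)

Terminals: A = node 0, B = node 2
Nodal analysis, taking node 2 as the 0 V reference.
Source V1 fixes V_0 = 15 V.
KCL at each unknown node (sum of currents leaving = 0; resistances in Ω):
  Node 1: (V_1 - 15)/27 + (V_1 - 0)/2700 + (V_1 - V_3)/30000 = 0
  Node 3: (V_3 - V_1)/30000 + (V_3 - 0)/750 = 0
Collecting terms (coefficients in siemens):
  0.03744·V_1 - 0.00003333·V_3 = 0.5556
  0.001367·V_3 - 0.00003333·V_1 = 0
Determinant D = (0.03744)(0.001367) - (-0.00003333)(-0.00003333) = 0.00005117
V_1 = [(0.5556)(0.001367) - (-0.00003333)(0)]/D = 14.84 V
V_3 = [(0.03744)(0) - (0.5556)(-0.00003333)]/D = 0.3619 V
Power in each resistor, P = (ΔV)²/R:
  P_R1 = (15 - 14.84)²/27 = 0.000965 W
  P_R2 = (14.84 - 0)²/2700 = 0.08155 W
  P_R3 = (14.84 - 0.3619)²/30000 = 0.006986 W
  P_R4 = (0 - 0.3619)²/750 = 0.0001746 W
P_total = P_R1 + P_R2 + P_R3 + P_R4 = 0.08967 W

Final answer: 0.08967 W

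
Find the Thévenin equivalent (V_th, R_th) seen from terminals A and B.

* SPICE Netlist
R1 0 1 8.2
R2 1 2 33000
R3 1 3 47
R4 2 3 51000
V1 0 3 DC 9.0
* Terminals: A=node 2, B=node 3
Step 1 — V_th is the open-circuit voltage V_A - V_B (nothing connected across the terminals).
Nodal analysis, taking node 3 as the 0 V reference.
Source V1 fixes V_0 = 9 V.
KCL at each unknown node (sum of currents leaving = 0; resistances in Ω):
  Node 1: (V_1 - 9)/8.2 + (V_1 - V_2)/33000 + (V_1 - 0)/47 = 0
  Node 2: (V_2 - V_1)/33000 + (V_2 - 0)/51000 = 0
Collecting terms (coefficients in siemens):
  0.1433·V_1 - 0.0000303·V_2 = 1.098
  0.00004991·V_2 - 0.0000303·V_1 = 0
Determinant D = (0.1433)(0.00004991) - (-0.0000303)(-0.0000303) = 0.000007149
V_1 = [(1.098)(0.00004991) - (-0.0000303)(0)]/D = 7.662 V
V_2 = [(0.1433)(0) - (1.098)(-0.0000303)]/D = 4.652 V
V_th = V_2 - V_3 = 4.652 - 0 = 4.652 V
Step 2 — R_th: zero the source — replace V1 by a short circuit (node 3 merges into node 0) — and find the resistance seen between A (node 2) and B (node 0).
Reduce the network between node 2 (A) and node 0 (B) by series/parallel combination:
  Rp1 = R1 ‖ R3 (parallel, both between nodes 0 and 1) = 1/(1/8.2 + 1/47) = 6.982 Ω
  Rs1 = R2 + Rp1 (series, joined only at node 1) = 33000 + 6.982 = 33010 Ω
  Rp2 = R4 ‖ Rs1 (parallel, both between nodes 0 and 2) = 1/(1/51000 + 1/33010) = 20040 Ω
R_th = 20.04 kΩ

Final answer: V_th = 4.652 V, R_th = 20.04 kΩ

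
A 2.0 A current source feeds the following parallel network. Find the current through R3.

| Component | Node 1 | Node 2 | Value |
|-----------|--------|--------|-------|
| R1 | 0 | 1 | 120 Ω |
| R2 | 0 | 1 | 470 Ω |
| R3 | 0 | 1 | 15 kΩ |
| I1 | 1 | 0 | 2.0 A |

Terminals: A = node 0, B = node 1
All resistors sit directly between nodes 0 and 1, so they are in parallel and share one voltage V; the full source current 2 A splits among them.
1/R_par = 1/120 + 1/470 + 1/15000 = 0.01053 S  =>  R_par = 94.99 Ω
V = I × R_par = 2 × 94.99 = 190 V
I_R3 = V/R3 = 190/15000 = 0.01267 A

Final answer: 0.01267 A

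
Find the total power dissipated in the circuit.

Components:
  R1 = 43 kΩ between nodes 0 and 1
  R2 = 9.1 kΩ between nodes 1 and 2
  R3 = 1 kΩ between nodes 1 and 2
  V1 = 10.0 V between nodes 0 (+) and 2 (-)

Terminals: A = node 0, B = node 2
Nodal analysis, taking node 2 as the 0 V reference.
Source V1 fixes V_0 = 10 V.
KCL at each unknown node (sum of currents leaving = 0; resistances in Ω):
  Node 1: (V_1 - 10)/43000 + (V_1 - 0)/9100 + (V_1 - 0)/1000 = 0
Collecting terms: 0.001133 × V_1 = 0.0002326  =>  V_1 = 0.2052 V
Power in each resistor, P = (ΔV)²/R:
  P_R1 = (10 - 0.2052)²/43000 = 0.002231 W
  P_R2 = (0.2052 - 0)²/9100 = 0.000004629 W
  P_R3 = (0.2052 - 0)²/1000 = 0.00004212 W
P_total = P_R1 + P_R2 + P_R3 = 0.002278 W

Final answer: 0.002278 W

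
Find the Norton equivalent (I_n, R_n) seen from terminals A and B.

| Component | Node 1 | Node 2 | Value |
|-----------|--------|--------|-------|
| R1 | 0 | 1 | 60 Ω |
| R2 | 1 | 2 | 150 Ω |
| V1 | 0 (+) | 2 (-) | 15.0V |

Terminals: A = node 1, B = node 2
Find the Thévenin equivalent first; then I_n = V_th/R_th and R_n = R_th.
Step 1 — V_th is the open-circuit voltage V_A - V_B (nothing connected across the terminals).
Nodal analysis, taking node 2 as the 0 V reference.
Source V1 fixes V_0 = 15 V.
KCL at each unknown node (sum of currents leaving = 0; resistances in Ω):
  Node 1: (V_1 - 15)/60 + (V_1 - 0)/150 = 0
Collecting terms: 0.02333 × V_1 = 0.25  =>  V_1 = 10.71 V
V_th = V_1 - V_2 = 10.71 - 0 = 10.71 V
Step 2 — R_th: zero the source — replace V1 by a short circuit (node 2 merges into node 0) — and find the resistance seen between A (node 1) and B (node 0).
Reduce the network between node 1 (A) and node 0 (B) by series/parallel combination:
  Rp1 = R1 ‖ R2 (parallel, both between nodes 0 and 1) = 1/(1/60 + 1/150) = 42.86 Ω
R_th = 42.86 Ω
I_n = V_th/R_th = 10.71/42.86 = 0.25 A, and R_n = R_th = 42.86 Ω

Final answer: I_n = 0.25 A, R_n = 42.86 Ω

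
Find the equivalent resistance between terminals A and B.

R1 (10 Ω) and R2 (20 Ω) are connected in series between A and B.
Reduce the network between node 0 (A) and node 2 (B) by series/parallel combination:
  Rs1 = R1 + R2 (series, joined only at node 1) = 10 + 20 = 30 Ω
R_eq = 30 Ω

Final answer: 30 Ω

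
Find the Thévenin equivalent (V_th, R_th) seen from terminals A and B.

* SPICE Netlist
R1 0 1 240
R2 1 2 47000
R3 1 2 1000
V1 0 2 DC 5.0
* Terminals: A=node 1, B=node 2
Step 1 — V_th is the open-circuit voltage V_A - V_B (nothing connected across the terminals).
Nodal analysis, taking node 2 as the 0 V reference.
Source V1 fixes V_0 = 5 V.
KCL at each unknown node (sum of currents leaving = 0; resistances in Ω):
  Node 1: (V_1 - 5)/240 + (V_1 - 0)/47000 + (V_1 - 0)/1000 = 0
Collecting terms: 0.005188 × V_1 = 0.02083  =>  V_1 = 4.016 V
V_th = V_1 - V_2 = 4.016 - 0 = 4.016 V
Step 2 — R_th: zero the source — replace V1 by a short circuit (node 2 merges into node 0) — and find the resistance seen between A (node 1) and B (node 0).
Reduce the network between node 1 (A) and node 0 (B) by series/parallel combination:
  Rp1 = R1 ‖ R2 ‖ R3 (parallel, all between nodes 0 and 1) = 1/(1/240 + 1/47000 + 1/1000) = 192.8 Ω
R_th = 192.8 Ω

Final answer: V_th = 4.016 V, R_th = 192.8 Ω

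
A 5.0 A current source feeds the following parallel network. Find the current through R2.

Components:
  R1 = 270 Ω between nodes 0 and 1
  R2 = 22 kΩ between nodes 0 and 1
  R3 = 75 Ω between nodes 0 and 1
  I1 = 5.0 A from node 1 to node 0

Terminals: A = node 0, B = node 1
All resistors sit directly between nodes 0 and 1, so they are in parallel and share one voltage V; the full source current 5 A splits among them.
1/R_par = 1/270 + 1/22000 + 1/75 = 0.01708 S  =>  R_par = 58.54 Ω
V = I × R_par = 5 × 58.54 = 292.7 V
I_R2 = V/R2 = 292.7/22000 = 0.0133 A

Final answer: 0.0133 A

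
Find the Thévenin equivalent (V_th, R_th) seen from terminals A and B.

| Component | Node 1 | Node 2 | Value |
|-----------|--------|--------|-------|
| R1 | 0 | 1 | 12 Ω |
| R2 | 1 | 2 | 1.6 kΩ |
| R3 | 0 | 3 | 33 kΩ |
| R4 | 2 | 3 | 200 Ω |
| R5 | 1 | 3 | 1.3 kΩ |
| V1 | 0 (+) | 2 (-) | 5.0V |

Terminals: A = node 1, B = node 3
Step 1 — V_th is the open-circuit voltage V_A - V_B (nothing connected across the terminals).
Nodal analysis, taking node 2 as the 0 V reference.
Source V1 fixes V_0 = 5 V.
KCL at each unknown node (sum of currents leaving = 0; resistances in Ω):
  Node 1: (V_1 - 5)/12 + (V_1 - 0)/1600 + (V_1 - V_3)/1300 = 0
  Node 3: (V_3 - 5)/33000 + (V_3 - 0)/200 + (V_3 - V_1)/1300 = 0
Collecting terms (coefficients in siemens):
  0.08473·V_1 - 0.0007692·V_3 = 0.4167
  0.0058·V_3 - 0.0007692·V_1 = 0.0001515
Determinant D = (0.08473)(0.0058) - (-0.0007692)(-0.0007692) = 0.0004908
V_1 = [(0.4167)(0.0058) - (-0.0007692)(0.0001515)]/D = 4.924 V
V_3 = [(0.08473)(0.0001515) - (0.4167)(-0.0007692)]/D = 0.6792 V
V_th = V_1 - V_3 = 4.924 - 0.6792 = 4.245 V
Step 2 — R_th: zero the source — replace V1 by a short circuit (node 2 merges into node 0) — and find the resistance seen between A (node 1) and B (node 3).
Reduce the network between node 1 (A) and node 3 (B) by series/parallel combination:
  Rp1 = R1 ‖ R2 (parallel, both between nodes 0 and 1) = 1/(1/12 + 1/1600) = 11.91 Ω
  Rp2 = R3 ‖ R4 (parallel, both between nodes 0 and 3) = 1/(1/33000 + 1/200) = 198.8 Ω
  Rs1 = Rp1 + Rp2 (series, joined only at node 0) = 11.91 + 198.8 = 210.7 Ω
  Rp3 = R5 ‖ Rs1 (parallel, both between nodes 1 and 3) = 1/(1/1300 + 1/210.7) = 181.3 Ω
R_th = 181.3 Ω

Final answer: V_th = 4.245 V, R_th = 181.3 Ω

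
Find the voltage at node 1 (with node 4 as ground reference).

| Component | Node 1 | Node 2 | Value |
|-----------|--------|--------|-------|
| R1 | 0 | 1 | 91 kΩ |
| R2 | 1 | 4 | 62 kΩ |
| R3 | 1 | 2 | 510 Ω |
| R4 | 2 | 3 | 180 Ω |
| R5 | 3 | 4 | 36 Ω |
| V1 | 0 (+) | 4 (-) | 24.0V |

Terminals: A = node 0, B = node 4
Nodal analysis, taking node 4 as the 0 V reference.
Source V1 fixes V_0 = 24 V.
KCL at each unknown node (sum of currents leaving = 0; resistances in Ω):
  Node 1: (V_1 - 24)/91000 + (V_1 - 0)/62000 + (V_1 - V_2)/510 = 0
  Node 2: (V_2 - V_1)/510 + (V_2 - V_3)/180 = 0
  Node 3: (V_3 - V_2)/180 + (V_3 - 0)/36 = 0
Collecting terms (coefficients in siemens):
  0.001988·V_1 - 0.001961·V_2 = 0.0002637
  0.007516·V_2 - 0.001961·V_1 - 0.005556·V_3 = 0
  0.03333·V_3 - 0.005556·V_2 = 0
Solving these 3 simultaneous equations (Gaussian elimination) gives:
  V_1 = 0.1878 V, V_2 = 0.05587 V, V_3 = 0.009311 V
The requested potential is V_1 = 0.1878 V.

Final answer: V_1 = 0.1878 V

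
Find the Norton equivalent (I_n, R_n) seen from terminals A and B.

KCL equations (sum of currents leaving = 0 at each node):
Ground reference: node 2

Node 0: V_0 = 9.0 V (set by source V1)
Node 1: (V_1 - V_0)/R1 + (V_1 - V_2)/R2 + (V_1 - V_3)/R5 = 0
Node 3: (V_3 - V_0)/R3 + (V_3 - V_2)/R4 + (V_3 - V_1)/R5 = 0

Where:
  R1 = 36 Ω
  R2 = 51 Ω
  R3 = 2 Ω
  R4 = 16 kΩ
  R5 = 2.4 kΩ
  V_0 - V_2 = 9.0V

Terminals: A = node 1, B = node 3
Find the Thévenin equivalent first; then I_n = V_th/R_th and R_n = R_th.
Step 1 — V_th is the open-circuit voltage V_A - V_B (nothing connected across the terminals).
Nodal analysis, taking node 2 as the 0 V reference.
Source V1 fixes V_0 = 9 V.
KCL at each unknown node (sum of currents leaving = 0; resistances in Ω):
  Node 1: (V_1 - 9)/36 + (V_1 - 0)/51 + (V_1 - V_3)/2400 = 0
  Node 3: (V_3 - 9)/2 + (V_3 - 0)/16000 + (V_3 - V_1)/2400 = 0
Collecting terms (coefficients in siemens):
  0.0478·V_1 - 0.0004167·V_3 = 0.25
  0.5005·V_3 - 0.0004167·V_1 = 4.5
Determinant D = (0.0478)(0.5005) - (-0.0004167)(-0.0004167) = 0.02392
V_1 = [(0.25)(0.5005) - (-0.0004167)(4.5)]/D = 5.308 V
V_3 = [(0.0478)(4.5) - (0.25)(-0.0004167)]/D = 8.996 V
V_th = V_1 - V_3 = 5.308 - 8.996 = -3.688 V
Step 2 — R_th: zero the source — replace V1 by a short circuit (node 2 merges into node 0) — and find the resistance seen between A (node 1) and B (node 3).
Reduce the network between node 1 (A) and node 3 (B) by series/parallel combination:
  Rp1 = R1 ‖ R2 (parallel, both between nodes 0 and 1) = 1/(1/36 + 1/51) = 21.1 Ω
  Rp2 = R3 ‖ R4 (parallel, both between nodes 0 and 3) = 1/(1/2 + 1/16000) = 2 Ω
  Rs1 = Rp1 + Rp2 (series, joined only at node 0) = 21.1 + 2 = 23.1 Ω
  Rp3 = R5 ‖ Rs1 (parallel, both between nodes 1 and 3) = 1/(1/2400 + 1/23.1) = 22.88 Ω
R_th = 22.88 Ω
I_n = V_th/R_th = -3.688/22.88 = -0.1611 A, and R_n = R_th = 22.88 Ω

Final answer: I_n = -0.1611 A, R_n = 22.88 Ω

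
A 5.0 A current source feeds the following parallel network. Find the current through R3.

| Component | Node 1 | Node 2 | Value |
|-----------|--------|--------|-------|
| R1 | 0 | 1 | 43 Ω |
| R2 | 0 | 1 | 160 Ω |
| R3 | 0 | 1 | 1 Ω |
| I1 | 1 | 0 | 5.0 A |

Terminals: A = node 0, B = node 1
All resistors sit directly between nodes 0 and 1, so they are in parallel and share one voltage V; the full source current 5 A splits among them.
1/R_par = 1/43 + 1/160 + 1/1 = 1.03 S  =>  R_par = 0.9713 Ω
V = I × R_par = 5 × 0.9713 = 4.857 V
I_R3 = V/R3 = 4.857/1 = 4.857 A

Final answer: 4.857 A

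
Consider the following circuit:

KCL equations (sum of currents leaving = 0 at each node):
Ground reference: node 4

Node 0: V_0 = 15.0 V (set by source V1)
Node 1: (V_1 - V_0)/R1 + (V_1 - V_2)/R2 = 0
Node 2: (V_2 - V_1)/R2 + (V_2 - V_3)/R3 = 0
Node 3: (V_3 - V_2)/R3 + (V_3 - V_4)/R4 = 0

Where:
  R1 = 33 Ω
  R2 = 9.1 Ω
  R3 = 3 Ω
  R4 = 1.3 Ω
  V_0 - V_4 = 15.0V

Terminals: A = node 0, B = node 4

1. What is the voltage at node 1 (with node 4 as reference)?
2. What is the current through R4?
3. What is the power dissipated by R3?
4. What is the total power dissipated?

Nodal analysis, taking node 4 as the 0 V reference.
Source V1 fixes V_0 = 15 V.
KCL at each unknown node (sum of currents leaving = 0; resistances in Ω):
  Node 1: (V_1 - 15)/33 + (V_1 - V_2)/9.1 = 0
  Node 2: (V_2 - V_1)/9.1 + (V_2 - V_3)/3 = 0
  Node 3: (V_3 - V_2)/3 + (V_3 - 0)/1.3 = 0
Collecting terms (coefficients in siemens):
  0.1402·V_1 - 0.1099·V_2 = 0.4545
  0.4432·V_2 - 0.1099·V_1 - 0.3333·V_3 = 0
  1.103·V_3 - 0.3333·V_2 = 0
Solving these 3 simultaneous equations (Gaussian elimination) gives:
  V_1 = 4.332 V, V_2 = 1.39 V, V_3 = 0.4203 V
Part 1:
  Read off the nodal solution: V_1 = 4.332 V
Part 2:
  I_R4 = (V_3 - V_4)/R4 = (0.4203 - 0)/1.3 = 0.3233 A
  Magnitude: I_R4 = 0.3233 A
Part 3:
  I_R3 = (V_2 - V_3)/R3 = (1.39 - 0.4203)/3 = 0.3233 A
  P_R3 = I_R3² × R3 = (0.3233)² × 3 = 0.3135 W
Part 4:
  Power in each resistor, P = (ΔV)²/R:
    P_R1 = (15 - 4.332)²/33 = 3.449 W
    P_R2 = (4.332 - 1.39)²/9.1 = 0.951 W
    P_R3 = (1.39 - 0.4203)²/3 = 0.3135 W
    P_R4 = (0.4203 - 0)²/1.3 = 0.1359 W
  P_total = P_R1 + P_R2 + P_R3 + P_R4 = 4.849 W

Final answers:
1. V_1 = 4.332 V
2. I_R4 = 0.3233 A
3. P_R3 = 0.3135 W
4. P_total = 4.849 W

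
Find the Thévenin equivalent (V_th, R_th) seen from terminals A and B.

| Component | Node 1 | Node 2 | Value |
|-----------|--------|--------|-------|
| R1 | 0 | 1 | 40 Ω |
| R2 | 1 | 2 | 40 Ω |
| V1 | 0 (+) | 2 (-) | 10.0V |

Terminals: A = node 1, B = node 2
Step 1 — V_th is the open-circuit voltage V_A - V_B (nothing connected across the terminals).
Nodal analysis, taking node 2 as the 0 V reference.
Source V1 fixes V_0 = 10 V.
KCL at each unknown node (sum of currents leaving = 0; resistances in Ω):
  Node 1: (V_1 - 10)/40 + (V_1 - 0)/40 = 0
Collecting terms: 0.05 × V_1 = 0.25  =>  V_1 = 5 V
V_th = V_1 - V_2 = 5 - 0 = 5 V
Step 2 — R_th: zero the source — replace V1 by a short circuit (node 2 merges into node 0) — and find the resistance seen between A (node 1) and B (node 0).
Reduce the network between node 1 (A) and node 0 (B) by series/parallel combination:
  Rp1 = R1 ‖ R2 (parallel, both between nodes 0 and 1) = 1/(1/40 + 1/40) = 20 Ω
R_th = 20 Ω

Final answer: V_th = 5 V, R_th = 20 Ω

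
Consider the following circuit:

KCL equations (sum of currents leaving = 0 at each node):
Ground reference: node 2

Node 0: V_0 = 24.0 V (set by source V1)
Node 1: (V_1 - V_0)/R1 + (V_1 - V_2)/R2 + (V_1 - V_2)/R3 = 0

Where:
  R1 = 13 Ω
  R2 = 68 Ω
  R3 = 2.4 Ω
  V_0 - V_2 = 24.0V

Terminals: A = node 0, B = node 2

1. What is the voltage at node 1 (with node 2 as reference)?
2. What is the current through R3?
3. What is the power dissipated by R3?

Nodal analysis, taking node 2 as the 0 V reference.
Source V1 fixes V_0 = 24 V.
KCL at each unknown node (sum of currents leaving = 0; resistances in Ω):
  Node 1: (V_1 - 24)/13 + (V_1 - 0)/68 + (V_1 - 0)/2.4 = 0
Collecting terms: 0.5083 × V_1 = 1.846  =>  V_1 = 3.632 V
Part 1:
  Read off the nodal solution: V_1 = 3.632 V
Part 2:
  I_R3 = (V_1 - V_2)/R3 = (3.632 - 0)/2.4 = 1.513 A
  Magnitude: I_R3 = 1.513 A
Part 3:
  I_R3 = (V_1 - V_2)/R3 = (3.632 - 0)/2.4 = 1.513 A
  P_R3 = I_R3² × R3 = (1.513)² × 2.4 = 5.497 W

Final answers:
1. V_1 = 3.632 V
2. I_R3 = 1.513 A
3. P_R3 = 5.497 W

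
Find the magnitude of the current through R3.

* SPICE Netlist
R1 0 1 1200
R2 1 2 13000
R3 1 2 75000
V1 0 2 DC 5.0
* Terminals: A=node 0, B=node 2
Nodal analysis, taking node 2 as the 0 V reference.
Source V1 fixes V_0 = 5 V.
KCL at each unknown node (sum of currents leaving = 0; resistances in Ω):
  Node 1: (V_1 - 5)/1200 + (V_1 - 0)/13000 + (V_1 - 0)/75000 = 0
Collecting terms: 0.0009236 × V_1 = 0.004167  =>  V_1 = 4.511 V
I_R3 = (V_1 - V_2)/R3 = (4.511 - 0)/75000 = 0.00006015 A
|I_R3| = 0.00006015 A

Final answer: |I_R3| = 6.015e-05 A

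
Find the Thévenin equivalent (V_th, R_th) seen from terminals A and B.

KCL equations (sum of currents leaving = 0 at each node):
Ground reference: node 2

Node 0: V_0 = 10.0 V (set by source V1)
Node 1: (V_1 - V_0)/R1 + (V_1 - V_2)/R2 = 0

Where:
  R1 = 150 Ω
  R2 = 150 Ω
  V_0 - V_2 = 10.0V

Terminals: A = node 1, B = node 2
Step 1 — V_th is the open-circuit voltage V_A - V_B (nothing connected across the terminals).
Nodal analysis, taking node 2 as the 0 V reference.
Source V1 fixes V_0 = 10 V.
KCL at each unknown node (sum of currents leaving = 0; resistances in Ω):
  Node 1: (V_1 - 10)/150 + (V_1 - 0)/150 = 0
Collecting terms: 0.01333 × V_1 = 0.06667  =>  V_1 = 5 V
V_th = V_1 - V_2 = 5 - 0 = 5 V
Step 2 — R_th: zero the source — replace V1 by a short circuit (node 2 merges into node 0) — and find the resistance seen between A (node 1) and B (node 0).
Reduce the network between node 1 (A) and node 0 (B) by series/parallel combination:
  Rp1 = R1 ‖ R2 (parallel, both between nodes 0 and 1) = 1/(1/150 + 1/150) = 75 Ω
R_th = 75 Ω

Final answer: V_th = 5 V, R_th = 75 Ω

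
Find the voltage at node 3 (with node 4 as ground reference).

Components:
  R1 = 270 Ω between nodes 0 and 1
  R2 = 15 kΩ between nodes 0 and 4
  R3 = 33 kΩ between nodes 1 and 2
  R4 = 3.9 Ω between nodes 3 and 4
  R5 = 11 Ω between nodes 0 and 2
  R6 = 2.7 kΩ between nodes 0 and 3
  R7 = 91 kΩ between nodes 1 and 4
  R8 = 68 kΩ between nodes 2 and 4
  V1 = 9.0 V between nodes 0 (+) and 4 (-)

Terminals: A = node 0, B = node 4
Nodal analysis, taking node 4 as the 0 V reference.
Source V1 fixes V_0 = 9 V.
KCL at each unknown node (sum of currents leaving = 0; resistances in Ω):
  Node 1: (V_1 - 9)/270 + (V_1 - V_2)/33000 + (V_1 - 0)/91000 = 0
  Node 2: (V_2 - V_1)/33000 + (V_2 - 9)/11 + (V_2 - 0)/68000 = 0
  Node 3: (V_3 - 0)/3.9 + (V_3 - 9)/2700 = 0
Collecting terms (coefficients in siemens):
  0.003745·V_1 - 0.0000303·V_2 = 0.03333
  0.09095·V_2 - 0.0000303·V_1 = 0.8182
  0.2568·V_3 = 0.003333
Solving these 3 simultaneous equations (Gaussian elimination) gives:
  V_1 = 8.974 V, V_2 = 8.999 V, V_3 = 0.01298 V
The requested potential is V_3 = 0.01298 V.

Final answer: V_3 = 0.01298 V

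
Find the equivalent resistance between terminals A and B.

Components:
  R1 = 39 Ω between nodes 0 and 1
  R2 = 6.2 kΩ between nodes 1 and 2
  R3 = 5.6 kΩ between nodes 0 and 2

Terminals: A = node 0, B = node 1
Reduce the network between node 0 (A) and node 1 (B) by series/parallel combination:
  Rs1 = R3 + R2 (series, joined only at node 2) = 5600 + 6200 = 11800 Ω
  Rp1 = R1 ‖ Rs1 (parallel, both between nodes 0 and 1) = 1/(1/39 + 1/11800) = 38.87 Ω
R_eq = 38.87 Ω

Final answer: 38.87 Ω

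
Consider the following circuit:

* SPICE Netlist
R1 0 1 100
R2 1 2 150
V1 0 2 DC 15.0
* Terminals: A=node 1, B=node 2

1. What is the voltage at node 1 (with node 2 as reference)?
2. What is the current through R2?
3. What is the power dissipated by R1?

Nodal analysis, taking node 2 as the 0 V reference.
Source V1 fixes V_0 = 15 V.
KCL at each unknown node (sum of currents leaving = 0; resistances in Ω):
  Node 1: (V_1 - 15)/100 + (V_1 - 0)/150 = 0
Collecting terms: 0.01667 × V_1 = 0.15  =>  V_1 = 9 V
Part 1:
  Read off the nodal solution: V_1 = 9 V
Part 2:
  I_R2 = (V_1 - V_2)/R2 = (9 - 0)/150 = 0.06 A
  Magnitude: I_R2 = 0.06 A
Part 3:
  I_R1 = (V_0 - V_1)/R1 = (15 - 9)/100 = 0.06 A
  P_R1 = I_R1² × R1 = (0.06)² × 100 = 0.36 W

Final answers:
1. V_1 = 9 V
2. I_R2 = 0.06 A
3. P_R1 = 0.36 W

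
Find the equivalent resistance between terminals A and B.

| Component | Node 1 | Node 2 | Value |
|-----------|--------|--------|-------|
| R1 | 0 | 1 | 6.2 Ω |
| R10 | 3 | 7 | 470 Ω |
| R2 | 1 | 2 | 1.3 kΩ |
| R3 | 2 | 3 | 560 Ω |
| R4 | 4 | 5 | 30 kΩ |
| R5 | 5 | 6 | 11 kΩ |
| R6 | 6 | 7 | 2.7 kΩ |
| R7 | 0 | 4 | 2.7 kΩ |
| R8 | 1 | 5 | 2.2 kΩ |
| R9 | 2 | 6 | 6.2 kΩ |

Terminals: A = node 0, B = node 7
The network is not a plain series/parallel combination. Inject a 1 A test current into terminal A (node 0) and return it from terminal B (node 7); then R_eq = V_A / (1 A).
Nodal analysis, taking node 7 as the 0 V reference.
Current source I_test pushes 1 A into node 0 and draws it out of node 7.
KCL at each unknown node (sum of currents leaving = 0; resistances in Ω):
  Node 0: (V_0 - V_1)/6.2 + (V_0 - V_4)/2700 - 1 = 0
  Node 1: (V_1 - V_0)/6.2 + (V_1 - V_2)/1300 + (V_1 - V_5)/2200 = 0
  Node 2: (V_2 - V_1)/1300 + (V_2 - V_3)/560 + (V_2 - V_6)/6200 = 0
  Node 3: (V_3 - V_2)/560 + (V_3 - 0)/470 = 0
  Node 4: (V_4 - V_0)/2700 + (V_4 - V_5)/30000 = 0
  Node 5: (V_5 - V_1)/2200 + (V_5 - V_4)/30000 + (V_5 - V_6)/11000 = 0
  Node 6: (V_6 - V_2)/6200 + (V_6 - V_5)/11000 + (V_6 - 0)/2700 = 0
Collecting terms (coefficients in siemens):
  0.1617·V_0 - 0.1613·V_1 - 0.0003704·V_4 = 1
  0.1625·V_1 - 0.1613·V_0 - 0.0007692·V_2 - 0.0004545·V_5 = 0
  0.002716·V_2 - 0.0007692·V_1 - 0.001786·V_3 - 0.0001613·V_6 = 0
  0.003913·V_3 - 0.001786·V_2 = 0
  0.0004037·V_4 - 0.0003704·V_0 - 0.00003333·V_5 = 0
  0.0005788·V_5 - 0.0004545·V_1 - 0.00003333·V_4 - 0.00009091·V_6 = 0
  0.0006226·V_6 - 0.0001613·V_2 - 0.00009091·V_5 = 0
Solving these 7 simultaneous equations (Gaussian elimination) gives:
  V_0 = 2003 V, V_1 = 1997 V, V_2 = 848.3 V, V_3 = 387.1 V
  V_4 = 1983 V, V_5 = 1757 V, V_6 = 476.4 V
R_eq = V_0 / 1 A = 2003 Ω = 2.003 kΩ

Final answer: 2.003 kΩ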